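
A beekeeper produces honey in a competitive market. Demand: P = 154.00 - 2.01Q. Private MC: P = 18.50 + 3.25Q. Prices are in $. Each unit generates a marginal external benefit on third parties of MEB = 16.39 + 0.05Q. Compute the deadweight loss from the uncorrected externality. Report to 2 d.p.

DWL = $29.99

Market equilibrium (private): 18.50 + 3.25Q = 154.00 - 2.01Q → Q_m = 25.7605.
Social marginal cost = private MC − MEB = 2.11 + 3.20Q.
Set SMC = demand: 2.11 + 3.20Q = 154.00 - 2.01Q → Q* = 29.1536.
Height of the DWL triangle at Q_m is demand(Q_m) − SMC(Q_m) = MEB(Q_m) = 17.6780.
DWL = ½ × 3.3931 × 17.6780 = 29.9916.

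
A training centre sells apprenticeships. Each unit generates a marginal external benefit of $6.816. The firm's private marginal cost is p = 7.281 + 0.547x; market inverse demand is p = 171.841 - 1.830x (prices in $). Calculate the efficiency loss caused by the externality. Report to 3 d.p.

Market equilibrium (private): 7.281 + 0.547x = 171.841 - 1.830x → x_m = 69.2301.
Social marginal cost = private MC − MEB = 0.465 + 0.547x.
Set SMC = demand: 0.465 + 0.547x = 171.841 - 1.830x → x* = 72.0976.
Height of the DWL triangle at x_m is demand(x_m) − SMC(x_m) = MEB(x_m) = 6.8160.
DWL = ½ × 2.8675 × 6.8160 = 9.7724.

DWL = $9.772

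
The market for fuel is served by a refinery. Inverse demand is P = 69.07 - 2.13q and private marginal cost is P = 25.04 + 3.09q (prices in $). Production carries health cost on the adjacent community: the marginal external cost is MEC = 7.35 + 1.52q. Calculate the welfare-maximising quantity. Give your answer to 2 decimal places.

Social marginal cost = private MC + MEC = 32.39 + 4.61q.
Set SMC = demand: 32.39 + 4.61q = 69.07 - 2.13q → q* = 5.4421.

q* = 5.44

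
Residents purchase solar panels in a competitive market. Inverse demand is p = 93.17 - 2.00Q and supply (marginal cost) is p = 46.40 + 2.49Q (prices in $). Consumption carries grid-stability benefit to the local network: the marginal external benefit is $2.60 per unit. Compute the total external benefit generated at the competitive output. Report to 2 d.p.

$27.08

Market equilibrium (private): 46.40 + 2.49Q = 93.17 - 2.00Q → Q_m = 10.4165.
Total external benefit = MEB × Q_m = 2.60 × 10.4165 = 27.0829.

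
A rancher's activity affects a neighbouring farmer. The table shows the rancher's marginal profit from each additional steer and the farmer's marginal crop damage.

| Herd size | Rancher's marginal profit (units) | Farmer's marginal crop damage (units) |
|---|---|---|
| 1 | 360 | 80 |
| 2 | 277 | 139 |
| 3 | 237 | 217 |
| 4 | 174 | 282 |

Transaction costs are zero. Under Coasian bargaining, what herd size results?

3

Bargaining reaches the level where marginal profit last exceeds marginal crop damage.
That holds through level 3 (237 ≥ 217) but not at 4 (174 < 282).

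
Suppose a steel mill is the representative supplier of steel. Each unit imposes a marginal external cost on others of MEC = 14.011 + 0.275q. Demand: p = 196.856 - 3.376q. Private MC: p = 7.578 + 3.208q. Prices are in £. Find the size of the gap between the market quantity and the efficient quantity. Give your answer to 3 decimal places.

Market equilibrium (private): 7.578 + 3.208q = 196.856 - 3.376q → q_m = 28.7482.
Social marginal cost = private MC + MEC = 21.589 + 3.483q.
Set SMC = demand: 21.589 + 3.483q = 196.856 - 3.376q → q* = 25.5529.
Gap = |28.7482 − 25.5529| = 3.1953.

3.195 units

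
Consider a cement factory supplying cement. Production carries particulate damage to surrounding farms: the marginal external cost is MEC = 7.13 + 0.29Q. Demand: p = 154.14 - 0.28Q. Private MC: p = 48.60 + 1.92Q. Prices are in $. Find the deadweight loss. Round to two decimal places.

Market equilibrium (private): 48.60 + 1.92Q = 154.14 - 0.28Q → Q_m = 47.9727.
Social marginal cost = private MC + MEC = 55.73 + 2.21Q.
Set SMC = demand: 55.73 + 2.21Q = 154.14 - 0.28Q → Q* = 39.5221.
Height of the DWL triangle at Q_m is SMC(Q_m) − demand(Q_m) = MEC(Q_m) = 21.0421.
DWL = ½ × 8.4506 × 21.0421 = 88.9092.

DWL = $88.91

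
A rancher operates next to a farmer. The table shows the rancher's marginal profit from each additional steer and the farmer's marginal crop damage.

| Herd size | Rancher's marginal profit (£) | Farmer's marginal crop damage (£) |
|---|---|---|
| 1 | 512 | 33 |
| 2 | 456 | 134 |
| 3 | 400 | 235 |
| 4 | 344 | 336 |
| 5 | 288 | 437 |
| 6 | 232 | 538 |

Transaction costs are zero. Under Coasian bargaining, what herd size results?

4

Bargaining reaches the level where marginal profit last exceeds marginal crop damage.
That holds through level 4 (344 ≥ 336) but not at 5 (288 < 437).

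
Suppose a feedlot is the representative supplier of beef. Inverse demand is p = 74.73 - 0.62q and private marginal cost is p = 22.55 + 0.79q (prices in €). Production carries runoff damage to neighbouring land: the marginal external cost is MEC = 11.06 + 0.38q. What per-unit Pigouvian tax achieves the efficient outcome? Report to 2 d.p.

tax = €19.79 per unit

Social marginal cost = private MC + MEC = 33.61 + 1.17q.
Set SMC = demand: 33.61 + 1.17q = 74.73 - 0.62q → q* = 22.9721.
The Pigouvian tax equals MEC at q*: 11.06 + 0.38×22.9721 = 19.7894.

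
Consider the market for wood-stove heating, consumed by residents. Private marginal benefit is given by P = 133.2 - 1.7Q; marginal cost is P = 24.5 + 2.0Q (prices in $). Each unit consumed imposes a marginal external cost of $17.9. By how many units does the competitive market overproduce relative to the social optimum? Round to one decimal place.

Market equilibrium (private): 24.5 + 2.0Q = 133.2 - 1.7Q → Q_m = 29.3784.
Social marginal benefit = demand − MEC = 115.3 - 1.7Q.
Set SMB = MC: 115.3 - 1.7Q = 24.5 + 2.0Q → Q* = 24.5405.
Gap = |29.3784 − 24.5405| = 4.8379.

4.8 units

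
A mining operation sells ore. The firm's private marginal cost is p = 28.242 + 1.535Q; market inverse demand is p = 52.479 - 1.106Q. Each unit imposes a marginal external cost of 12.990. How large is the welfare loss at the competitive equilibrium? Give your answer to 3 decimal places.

Market equilibrium (private): 28.242 + 1.535Q = 52.479 - 1.106Q → Q_m = 9.1772.
Social marginal cost = private MC + MEC = 41.232 + 1.535Q.
Set SMC = demand: 41.232 + 1.535Q = 52.479 - 1.106Q → Q* = 4.2586.
The welfare-loss triangle has base |Q_m − Q*| and height MEC(Q_m) (the vertical gap between SMC and demand is zero at Q* and MEC at Q_m).
DWL = ½ × 4.9186 × 12.9900 = 31.9463.

DWL = 31.946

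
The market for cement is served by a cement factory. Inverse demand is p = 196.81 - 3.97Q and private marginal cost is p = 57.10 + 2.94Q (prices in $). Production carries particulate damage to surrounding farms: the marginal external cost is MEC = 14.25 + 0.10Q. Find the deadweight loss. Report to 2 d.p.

Market equilibrium (private): 57.10 + 2.94Q = 196.81 - 3.97Q → Q_m = 20.2185.
Social marginal cost = private MC + MEC = 71.35 + 3.04Q.
Set SMC = demand: 71.35 + 3.04Q = 196.81 - 3.97Q → Q* = 17.8973.
The loss is the area between SMC and demand from Q* to Q_m; with linear curves that's a triangle of height MEC(Q_m).
DWL = ½ × 2.3212 × 16.2719 = 18.8852.

DWL = $18.89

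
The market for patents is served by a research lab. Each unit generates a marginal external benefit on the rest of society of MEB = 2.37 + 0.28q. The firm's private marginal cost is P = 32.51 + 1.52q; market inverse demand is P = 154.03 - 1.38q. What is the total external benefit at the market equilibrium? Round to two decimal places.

Market equilibrium (private): 32.51 + 1.52q = 154.03 - 1.38q → q_m = 41.9034.
Total external benefit = ∫₀^{q_m} (2.37 + 0.28q) dq = 2.37×41.9034 + ½×0.28×41.9034² = 345.1363.

345.14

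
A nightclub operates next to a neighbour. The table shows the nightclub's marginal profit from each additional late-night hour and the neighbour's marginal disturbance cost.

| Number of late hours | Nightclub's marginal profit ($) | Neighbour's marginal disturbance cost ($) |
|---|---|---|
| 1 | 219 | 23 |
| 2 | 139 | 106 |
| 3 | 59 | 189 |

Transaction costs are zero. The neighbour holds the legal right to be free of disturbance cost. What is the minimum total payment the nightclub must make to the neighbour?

$129

Efficient level: marginal profit ≥ marginal disturbance cost through level 2, so k* = 2.
With the neighbour holding the right, the nightclub must at least compensate total damage at k*: 23 + 106 = 129.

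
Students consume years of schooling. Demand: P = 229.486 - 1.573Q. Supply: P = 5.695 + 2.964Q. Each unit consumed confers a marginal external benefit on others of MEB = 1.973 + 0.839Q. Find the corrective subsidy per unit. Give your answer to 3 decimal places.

Social marginal benefit = demand + MEB = 231.459 - 0.734Q.
Set SMB = MC: 231.459 - 0.734Q = 5.695 + 2.964Q → Q* = 61.0503.
The Pigouvian subsidy equals MEB at Q*: 1.973 + 0.839×61.0503 = 53.1942.

subsidy = 53.194 per unit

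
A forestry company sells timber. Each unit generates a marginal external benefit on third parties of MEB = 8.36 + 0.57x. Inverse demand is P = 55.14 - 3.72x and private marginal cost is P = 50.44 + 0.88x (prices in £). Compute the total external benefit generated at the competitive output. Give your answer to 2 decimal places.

Market equilibrium (private): 50.44 + 0.88x = 55.14 - 3.72x → x_m = 1.0217.
Total external benefit = ∫₀^{x_m} (8.36 + 0.57x) dx = 8.36×1.0217 + ½×0.57×1.0217² = 8.8389.

£8.84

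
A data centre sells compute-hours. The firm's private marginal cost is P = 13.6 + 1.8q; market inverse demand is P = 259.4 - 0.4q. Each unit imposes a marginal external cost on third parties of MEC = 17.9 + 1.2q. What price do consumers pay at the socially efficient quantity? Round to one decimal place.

P = 232.6

Social marginal cost = private MC + MEC = 31.5 + 3.0q.
Set SMC = demand: 31.5 + 3.0q = 259.4 - 0.4q → q* = 67.0294.
Consumer price on the demand curve at q*: 259.4 − 0.4×67.0294 = 232.5882.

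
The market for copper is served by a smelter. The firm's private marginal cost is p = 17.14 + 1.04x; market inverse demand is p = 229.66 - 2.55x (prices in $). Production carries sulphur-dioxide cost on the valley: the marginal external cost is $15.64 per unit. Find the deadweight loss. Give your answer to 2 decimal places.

DWL = $34.07

Market equilibrium (private): 17.14 + 1.04x = 229.66 - 2.55x → x_m = 59.1978.
Social marginal cost = private MC + MEC = 32.78 + 1.04x.
Set SMC = demand: 32.78 + 1.04x = 229.66 - 2.55x → x* = 54.8412.
Between x* and x_m the wedge SMC − demand runs linearly from 0 to MEC(x_m), so the loss is a triangle.
DWL = ½ × 4.3566 × 15.6400 = 34.0686.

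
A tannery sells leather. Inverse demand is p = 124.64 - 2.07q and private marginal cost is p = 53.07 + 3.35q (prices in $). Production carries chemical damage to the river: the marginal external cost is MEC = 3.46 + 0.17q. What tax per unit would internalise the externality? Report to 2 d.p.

tax = $5.53 per unit

Social marginal cost = private MC + MEC = 56.53 + 3.52q.
Set SMC = demand: 56.53 + 3.52q = 124.64 - 2.07q → q* = 12.1843.
The Pigouvian tax equals MEC at q*: 3.46 + 0.17×12.1843 = 5.5313.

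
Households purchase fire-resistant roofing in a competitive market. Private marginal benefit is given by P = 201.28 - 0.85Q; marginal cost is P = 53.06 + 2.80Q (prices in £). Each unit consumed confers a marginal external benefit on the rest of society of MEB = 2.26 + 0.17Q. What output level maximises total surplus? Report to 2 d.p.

Q* = 43.24

Social marginal benefit = demand + MEB = 203.54 - 0.68Q.
Set SMB = MC: 203.54 - 0.68Q = 53.06 + 2.80Q → Q* = 43.2414.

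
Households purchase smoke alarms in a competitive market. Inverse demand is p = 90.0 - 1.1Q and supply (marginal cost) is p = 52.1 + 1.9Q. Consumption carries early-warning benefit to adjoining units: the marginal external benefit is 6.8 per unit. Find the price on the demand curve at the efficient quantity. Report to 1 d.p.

P = 73.6

Social marginal benefit = demand + MEB = 96.8 - 1.1Q.
Set SMB = MC: 96.8 - 1.1Q = 52.1 + 1.9Q → Q* = 14.9000.
Consumer price on the demand curve at Q*: 90.0 − 1.1×14.9000 = 73.6100.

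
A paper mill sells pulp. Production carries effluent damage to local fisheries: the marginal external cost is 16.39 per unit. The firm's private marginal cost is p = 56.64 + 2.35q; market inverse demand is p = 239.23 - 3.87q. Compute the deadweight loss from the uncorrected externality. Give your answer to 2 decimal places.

Market equilibrium (private): 56.64 + 2.35q = 239.23 - 3.87q → q_m = 29.3553.
Social marginal cost = private MC + MEC = 73.03 + 2.35q.
Set SMC = demand: 73.03 + 2.35q = 239.23 - 3.87q → q* = 26.7203.
Height of the DWL triangle at q_m is SMC(q_m) − demand(q_m) = MEC(q_m) = 16.3900.
DWL = ½ × 2.6350 × 16.3900 = 21.5938.

DWL = 21.59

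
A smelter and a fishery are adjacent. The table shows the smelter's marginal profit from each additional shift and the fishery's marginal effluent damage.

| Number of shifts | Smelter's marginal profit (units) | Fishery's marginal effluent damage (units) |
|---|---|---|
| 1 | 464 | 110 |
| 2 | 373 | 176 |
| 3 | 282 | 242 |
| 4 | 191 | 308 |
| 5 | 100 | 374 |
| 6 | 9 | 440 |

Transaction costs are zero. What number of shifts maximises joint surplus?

Bargaining reaches the level where marginal profit last exceeds marginal effluent damage.
That holds through level 3 (282 ≥ 242) but not at 4 (191 < 308).

3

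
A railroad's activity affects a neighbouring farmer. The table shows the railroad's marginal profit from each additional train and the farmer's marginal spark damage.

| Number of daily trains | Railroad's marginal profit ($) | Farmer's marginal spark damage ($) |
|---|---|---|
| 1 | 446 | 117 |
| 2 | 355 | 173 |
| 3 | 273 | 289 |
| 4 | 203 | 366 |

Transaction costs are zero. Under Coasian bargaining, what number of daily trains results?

2

Bargaining reaches the level where marginal profit last exceeds marginal spark damage.
That holds through level 2 (355 ≥ 173) but not at 3 (273 < 289).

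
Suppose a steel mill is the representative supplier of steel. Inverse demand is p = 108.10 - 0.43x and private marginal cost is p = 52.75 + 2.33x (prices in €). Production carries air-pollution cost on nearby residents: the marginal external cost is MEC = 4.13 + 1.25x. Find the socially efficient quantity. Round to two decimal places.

x* = 12.77

Social marginal cost = private MC + MEC = 56.88 + 3.58x.
Set SMC = demand: 56.88 + 3.58x = 108.10 - 0.43x → x* = 12.7731.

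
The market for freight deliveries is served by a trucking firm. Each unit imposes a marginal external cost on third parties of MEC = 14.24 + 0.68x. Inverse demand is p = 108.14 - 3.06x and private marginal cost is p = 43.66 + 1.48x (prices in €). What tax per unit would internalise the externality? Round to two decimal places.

Social marginal cost = private MC + MEC = 57.90 + 2.16x.
Set SMC = demand: 57.90 + 2.16x = 108.14 - 3.06x → x* = 9.6245.
The Pigouvian tax equals MEC at x*: 14.24 + 0.68×9.6245 = 20.7847.

tax = €20.78 per unit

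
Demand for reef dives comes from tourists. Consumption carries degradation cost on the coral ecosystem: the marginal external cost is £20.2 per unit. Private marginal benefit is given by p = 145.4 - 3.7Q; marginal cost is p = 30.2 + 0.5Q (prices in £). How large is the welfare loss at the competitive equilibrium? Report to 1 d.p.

Market equilibrium (private): 30.2 + 0.5Q = 145.4 - 3.7Q → Q_m = 27.4286.
Social marginal benefit = demand − MEC = 125.2 - 3.7Q.
Set SMB = MC: 125.2 - 3.7Q = 30.2 + 0.5Q → Q* = 22.6190.
Height of the DWL triangle at Q_m is MC(Q_m) − SMB(Q_m) = MEC(Q_m) = 20.2000.
DWL = ½ × 4.8096 × 20.2000 = 48.5770.

DWL = £48.6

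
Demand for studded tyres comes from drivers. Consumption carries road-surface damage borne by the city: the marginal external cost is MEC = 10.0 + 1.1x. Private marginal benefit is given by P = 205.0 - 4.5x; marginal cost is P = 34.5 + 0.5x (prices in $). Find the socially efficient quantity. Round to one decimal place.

Social marginal benefit = demand − MEC = 195.0 - 5.6x.
Set SMB = MC: 195.0 - 5.6x = 34.5 + 0.5x → x* = 26.3115.

x* = 26.3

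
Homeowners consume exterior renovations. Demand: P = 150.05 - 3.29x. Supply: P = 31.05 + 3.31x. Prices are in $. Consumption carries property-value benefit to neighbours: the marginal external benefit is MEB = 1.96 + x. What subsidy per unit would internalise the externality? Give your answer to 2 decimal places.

subsidy = $23.56 per unit

Social marginal benefit = demand + MEB = 152.01 - 2.29x.
Set SMB = MC: 152.01 - 2.29x = 31.05 + 3.31x → x* = 21.6000.
The Pigouvian subsidy equals MEB at x*: 1.96 + 1.00×21.6000 = 23.5600.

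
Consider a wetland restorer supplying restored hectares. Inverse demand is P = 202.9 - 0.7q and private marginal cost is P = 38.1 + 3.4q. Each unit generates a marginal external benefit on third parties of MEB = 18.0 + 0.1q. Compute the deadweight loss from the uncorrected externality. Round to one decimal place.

DWL = 60.6

Market equilibrium (private): 38.1 + 3.4q = 202.9 - 0.7q → q_m = 40.1951.
Social marginal cost = private MC − MEB = 20.1 + 3.3q.
Set SMC = demand: 20.1 + 3.3q = 202.9 - 0.7q → q* = 45.7000.
Between q* and q_m the wedge demand − SMC runs linearly from 0 to MEB(q_m), so the loss is a triangle.
DWL = ½ × 5.5049 × 22.0195 = 60.6076.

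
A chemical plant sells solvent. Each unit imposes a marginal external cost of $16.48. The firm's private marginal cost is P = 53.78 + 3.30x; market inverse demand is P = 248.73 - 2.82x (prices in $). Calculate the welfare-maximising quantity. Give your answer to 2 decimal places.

Social marginal cost = private MC + MEC = 70.26 + 3.30x.
Set SMC = demand: 70.26 + 3.30x = 248.73 - 2.82x → x* = 29.1618.

x* = 29.16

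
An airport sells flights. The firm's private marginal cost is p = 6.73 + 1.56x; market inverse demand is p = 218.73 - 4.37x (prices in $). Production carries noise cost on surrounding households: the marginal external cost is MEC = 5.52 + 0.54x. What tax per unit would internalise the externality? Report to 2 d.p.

Social marginal cost = private MC + MEC = 12.25 + 2.10x.
Set SMC = demand: 12.25 + 2.10x = 218.73 - 4.37x → x* = 31.9134.
The Pigouvian tax equals MEC at x*: 5.52 + 0.54×31.9134 = 22.7532.

tax = $22.75 per unit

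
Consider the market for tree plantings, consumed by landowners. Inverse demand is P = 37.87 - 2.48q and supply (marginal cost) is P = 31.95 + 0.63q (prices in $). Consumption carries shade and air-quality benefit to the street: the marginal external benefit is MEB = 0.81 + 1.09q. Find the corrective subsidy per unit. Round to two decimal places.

subsidy = $4.44 per unit

Social marginal benefit = demand + MEB = 38.68 - 1.39q.
Set SMB = MC: 38.68 - 1.39q = 31.95 + 0.63q → q* = 3.3317.
The Pigouvian subsidy equals MEB at q*: 0.81 + 1.09×3.3317 = 4.4416.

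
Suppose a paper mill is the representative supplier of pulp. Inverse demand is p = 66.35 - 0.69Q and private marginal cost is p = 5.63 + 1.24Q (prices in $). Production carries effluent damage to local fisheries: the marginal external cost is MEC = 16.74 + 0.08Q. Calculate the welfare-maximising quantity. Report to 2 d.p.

Social marginal cost = private MC + MEC = 22.37 + 1.32Q.
Set SMC = demand: 22.37 + 1.32Q = 66.35 - 0.69Q → Q* = 21.8806.

Q* = 21.88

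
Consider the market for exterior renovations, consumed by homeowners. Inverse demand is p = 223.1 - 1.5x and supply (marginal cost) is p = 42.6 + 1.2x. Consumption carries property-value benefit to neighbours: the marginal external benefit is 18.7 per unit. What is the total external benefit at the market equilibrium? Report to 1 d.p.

1250.1

Market equilibrium (private): 42.6 + 1.2x = 223.1 - 1.5x → x_m = 66.8519.
Total external benefit = MEB × x_m = 18.7 × 66.8519 = 1250.1305.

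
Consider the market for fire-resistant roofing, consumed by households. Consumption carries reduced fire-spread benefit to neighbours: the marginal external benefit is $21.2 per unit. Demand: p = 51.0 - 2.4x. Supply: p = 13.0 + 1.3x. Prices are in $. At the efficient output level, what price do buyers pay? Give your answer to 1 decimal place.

Social marginal benefit = demand + MEB = 72.2 - 2.4x.
Set SMB = MC: 72.2 - 2.4x = 13.0 + 1.3x → x* = 16.0000.
Consumer price on the demand curve at x*: 51.0 − 2.4×16.0000 = 12.6000.

P = $12.6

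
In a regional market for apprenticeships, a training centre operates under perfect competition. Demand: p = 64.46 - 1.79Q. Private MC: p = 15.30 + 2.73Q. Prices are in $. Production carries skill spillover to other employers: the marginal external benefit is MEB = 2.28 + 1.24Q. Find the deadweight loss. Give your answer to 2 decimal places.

DWL = $37.89

Market equilibrium (private): 15.30 + 2.73Q = 64.46 - 1.79Q → Q_m = 10.8761.
Social marginal cost = private MC − MEB = 13.02 + 1.49Q.
Set SMC = demand: 13.02 + 1.49Q = 64.46 - 1.79Q → Q* = 15.6829.
Between Q* and Q_m the wedge demand − SMC runs linearly from 0 to MEB(Q_m), so the loss is a triangle.
DWL = ½ × 4.8068 × 15.7664 = 37.8930.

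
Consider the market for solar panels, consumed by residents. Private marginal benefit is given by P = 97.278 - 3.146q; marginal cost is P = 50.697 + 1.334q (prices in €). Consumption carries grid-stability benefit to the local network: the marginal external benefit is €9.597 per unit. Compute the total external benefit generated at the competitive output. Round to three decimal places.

Market equilibrium (private): 50.697 + 1.334q = 97.278 - 3.146q → q_m = 10.3975.
Total external benefit = MEB × q_m = 9.597 × 10.3975 = 99.7848.

€99.785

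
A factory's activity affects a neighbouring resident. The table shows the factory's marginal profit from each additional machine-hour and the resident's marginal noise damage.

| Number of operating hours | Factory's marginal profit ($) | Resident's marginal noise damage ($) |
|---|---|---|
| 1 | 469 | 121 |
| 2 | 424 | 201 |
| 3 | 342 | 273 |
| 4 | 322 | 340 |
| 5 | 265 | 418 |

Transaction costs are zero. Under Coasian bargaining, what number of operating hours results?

3

Bargaining reaches the level where marginal profit last exceeds marginal noise damage.
That holds through level 3 (342 ≥ 273) but not at 4 (322 < 340).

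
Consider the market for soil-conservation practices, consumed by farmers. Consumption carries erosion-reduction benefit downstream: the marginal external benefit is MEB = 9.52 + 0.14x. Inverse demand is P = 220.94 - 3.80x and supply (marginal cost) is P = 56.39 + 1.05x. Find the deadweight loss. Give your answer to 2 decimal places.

Market equilibrium (private): 56.39 + 1.05x = 220.94 - 3.80x → x_m = 33.9278.
Social marginal benefit = demand + MEB = 230.46 - 3.66x.
Set SMB = MC: 230.46 - 3.66x = 56.39 + 1.05x → x* = 36.9575.
The loss is the area between SMB and MC from x* to x_m; with linear curves that's a triangle of height MEB(x_m).
DWL = ½ × 3.0297 × 14.2699 = 21.6168.

DWL = 21.62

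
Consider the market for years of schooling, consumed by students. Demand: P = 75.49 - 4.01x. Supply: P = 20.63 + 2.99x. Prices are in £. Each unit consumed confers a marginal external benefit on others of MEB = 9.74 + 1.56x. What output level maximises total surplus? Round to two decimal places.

x* = 11.88

Social marginal benefit = demand + MEB = 85.23 - 2.45x.
Set SMB = MC: 85.23 - 2.45x = 20.63 + 2.99x → x* = 11.8750.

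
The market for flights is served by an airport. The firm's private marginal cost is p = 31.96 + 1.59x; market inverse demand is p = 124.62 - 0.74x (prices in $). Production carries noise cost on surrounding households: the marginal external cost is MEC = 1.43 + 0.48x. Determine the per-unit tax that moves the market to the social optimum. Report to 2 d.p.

tax = $17.01 per unit

Social marginal cost = private MC + MEC = 33.39 + 2.07x.
Set SMC = demand: 33.39 + 2.07x = 124.62 - 0.74x → x* = 32.4662.
The Pigouvian tax equals MEC at x*: 1.43 + 0.48×32.4662 = 17.0138.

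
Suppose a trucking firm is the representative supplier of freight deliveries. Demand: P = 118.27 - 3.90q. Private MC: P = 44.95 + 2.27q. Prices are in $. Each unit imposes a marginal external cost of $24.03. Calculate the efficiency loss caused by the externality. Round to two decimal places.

Market equilibrium (private): 44.95 + 2.27q = 118.27 - 3.90q → q_m = 11.8833.
Social marginal cost = private MC + MEC = 68.98 + 2.27q.
Set SMC = demand: 68.98 + 2.27q = 118.27 - 3.90q → q* = 7.9887.
The loss is the area between SMC and demand from q* to q_m; with linear curves that's a triangle of height MEC(q_m).
DWL = ½ × 3.8946 × 24.0300 = 46.7936.

DWL = $46.79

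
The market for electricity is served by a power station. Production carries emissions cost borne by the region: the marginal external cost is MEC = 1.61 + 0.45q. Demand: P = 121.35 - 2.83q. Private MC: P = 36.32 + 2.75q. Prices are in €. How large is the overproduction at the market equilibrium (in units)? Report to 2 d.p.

1.40 units

Market equilibrium (private): 36.32 + 2.75q = 121.35 - 2.83q → q_m = 15.2384.
Social marginal cost = private MC + MEC = 37.93 + 3.20q.
Set SMC = demand: 37.93 + 3.20q = 121.35 - 2.83q → q* = 13.8342.
Gap = |15.2384 − 13.8342| = 1.4042.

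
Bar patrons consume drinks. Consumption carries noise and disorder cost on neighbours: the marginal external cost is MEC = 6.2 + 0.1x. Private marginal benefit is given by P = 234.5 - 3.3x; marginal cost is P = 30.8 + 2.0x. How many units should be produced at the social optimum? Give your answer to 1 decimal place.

Social marginal benefit = demand − MEC = 228.3 - 3.4x.
Set SMB = MC: 228.3 - 3.4x = 30.8 + 2.0x → x* = 36.5741.

x* = 36.6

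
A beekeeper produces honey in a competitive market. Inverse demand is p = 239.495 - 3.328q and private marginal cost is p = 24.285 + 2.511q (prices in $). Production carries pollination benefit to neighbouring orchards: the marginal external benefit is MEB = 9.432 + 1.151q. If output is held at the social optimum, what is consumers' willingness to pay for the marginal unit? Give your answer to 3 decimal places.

P = $80.022

Social marginal cost = private MC − MEB = 14.853 + 1.360q.
Set SMC = demand: 14.853 + 1.360q = 239.495 - 3.328q → q* = 47.9185.
Consumer price on the demand curve at q*: 239.495 − 3.328×47.9185 = 80.0222.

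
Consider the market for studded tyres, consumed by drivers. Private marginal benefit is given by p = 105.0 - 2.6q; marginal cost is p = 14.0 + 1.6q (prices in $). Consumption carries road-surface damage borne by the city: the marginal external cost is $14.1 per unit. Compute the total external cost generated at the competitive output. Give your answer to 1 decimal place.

Market equilibrium (private): 14.0 + 1.6q = 105.0 - 2.6q → q_m = 21.6667.
Total external cost = MEC × q_m = 14.1 × 21.6667 = 305.5005.

$305.5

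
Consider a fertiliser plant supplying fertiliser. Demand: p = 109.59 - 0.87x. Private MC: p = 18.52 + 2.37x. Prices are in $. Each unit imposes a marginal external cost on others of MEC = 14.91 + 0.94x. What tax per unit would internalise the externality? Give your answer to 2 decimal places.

Social marginal cost = private MC + MEC = 33.43 + 3.31x.
Set SMC = demand: 33.43 + 3.31x = 109.59 - 0.87x → x* = 18.2201.
The Pigouvian tax equals MEC at x*: 14.91 + 0.94×18.2201 = 32.0369.

tax = $32.04 per unit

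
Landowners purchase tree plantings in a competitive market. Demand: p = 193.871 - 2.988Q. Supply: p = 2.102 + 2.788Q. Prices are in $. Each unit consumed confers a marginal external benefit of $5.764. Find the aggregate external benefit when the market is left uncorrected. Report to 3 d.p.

$191.371

Market equilibrium (private): 2.102 + 2.788Q = 193.871 - 2.988Q → Q_m = 33.2010.
Total external benefit = MEB × Q_m = 5.764 × 33.2010 = 191.3706.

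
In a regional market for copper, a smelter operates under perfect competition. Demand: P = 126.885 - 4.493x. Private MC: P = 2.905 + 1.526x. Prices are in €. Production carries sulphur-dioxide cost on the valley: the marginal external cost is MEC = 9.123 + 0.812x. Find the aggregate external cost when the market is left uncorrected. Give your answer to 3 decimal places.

Market equilibrium (private): 2.905 + 1.526x = 126.885 - 4.493x → x_m = 20.5981.
Total external cost = ∫₀^{x_m} (9.123 + 0.812x) dx = 9.123×20.5981 + ½×0.812×20.5981² = 360.1748.

€360.175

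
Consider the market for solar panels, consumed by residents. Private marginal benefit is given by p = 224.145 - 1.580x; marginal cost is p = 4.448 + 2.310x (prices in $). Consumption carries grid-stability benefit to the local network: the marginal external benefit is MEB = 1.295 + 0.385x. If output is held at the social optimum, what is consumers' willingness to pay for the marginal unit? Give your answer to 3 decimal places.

P = $124.525

Social marginal benefit = demand + MEB = 225.440 - 1.195x.
Set SMB = MC: 225.440 - 1.195x = 4.448 + 2.310x → x* = 63.0505.
Consumer price on the demand curve at x*: 224.145 − 1.580×63.0505 = 124.5252.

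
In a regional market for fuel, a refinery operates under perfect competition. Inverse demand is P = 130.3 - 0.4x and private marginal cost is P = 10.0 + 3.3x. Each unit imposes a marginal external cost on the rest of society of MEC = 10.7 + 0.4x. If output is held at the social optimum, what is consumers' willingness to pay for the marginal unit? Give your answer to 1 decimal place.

P = 119.6

Social marginal cost = private MC + MEC = 20.7 + 3.7x.
Set SMC = demand: 20.7 + 3.7x = 130.3 - 0.4x → x* = 26.7317.
Consumer price on the demand curve at x*: 130.3 − 0.4×26.7317 = 119.6073.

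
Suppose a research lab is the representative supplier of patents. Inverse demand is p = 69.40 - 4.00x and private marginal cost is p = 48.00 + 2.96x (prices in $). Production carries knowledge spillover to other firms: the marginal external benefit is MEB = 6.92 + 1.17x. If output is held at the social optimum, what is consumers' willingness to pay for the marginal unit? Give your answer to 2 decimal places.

Social marginal cost = private MC − MEB = 41.08 + 1.79x.
Set SMC = demand: 41.08 + 1.79x = 69.40 - 4.00x → x* = 4.8912.
Consumer price on the demand curve at x*: 69.40 − 4.00×4.8912 = 49.8352.

P = $49.84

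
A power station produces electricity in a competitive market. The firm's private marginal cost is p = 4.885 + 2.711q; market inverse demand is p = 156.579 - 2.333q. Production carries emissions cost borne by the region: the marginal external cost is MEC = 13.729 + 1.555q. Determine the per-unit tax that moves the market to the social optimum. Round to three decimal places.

tax = 46.239 per unit

Social marginal cost = private MC + MEC = 18.614 + 4.266q.
Set SMC = demand: 18.614 + 4.266q = 156.579 - 2.333q → q* = 20.9070.
The Pigouvian tax equals MEC at q*: 13.729 + 1.555×20.9070 = 46.2394.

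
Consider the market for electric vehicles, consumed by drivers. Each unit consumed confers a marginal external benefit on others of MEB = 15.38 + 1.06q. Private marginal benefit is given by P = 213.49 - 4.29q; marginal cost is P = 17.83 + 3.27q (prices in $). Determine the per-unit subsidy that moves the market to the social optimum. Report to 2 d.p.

subsidy = $49.80 per unit

Social marginal benefit = demand + MEB = 228.87 - 3.23q.
Set SMB = MC: 228.87 - 3.23q = 17.83 + 3.27q → q* = 32.4677.
The Pigouvian subsidy equals MEB at q*: 15.38 + 1.06×32.4677 = 49.7958.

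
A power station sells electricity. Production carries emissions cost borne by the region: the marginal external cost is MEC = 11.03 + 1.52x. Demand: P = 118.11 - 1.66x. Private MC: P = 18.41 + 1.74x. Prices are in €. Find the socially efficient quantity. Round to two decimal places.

x* = 18.02

Social marginal cost = private MC + MEC = 29.44 + 3.26x.
Set SMC = demand: 29.44 + 3.26x = 118.11 - 1.66x → x* = 18.0224.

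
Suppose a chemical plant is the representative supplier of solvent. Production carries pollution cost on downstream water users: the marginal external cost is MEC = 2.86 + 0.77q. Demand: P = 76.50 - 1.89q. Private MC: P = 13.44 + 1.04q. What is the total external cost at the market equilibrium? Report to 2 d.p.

Market equilibrium (private): 13.44 + 1.04q = 76.50 - 1.89q → q_m = 21.5222.
Total external cost = ∫₀^{q_m} (2.86 + 0.77q) dq = 2.86×21.5222 + ½×0.77×21.5222² = 239.8875.

239.89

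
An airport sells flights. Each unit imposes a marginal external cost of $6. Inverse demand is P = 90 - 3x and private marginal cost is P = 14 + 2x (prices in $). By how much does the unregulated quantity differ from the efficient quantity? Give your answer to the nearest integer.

1 units

Market equilibrium (private): 14 + 2x = 90 - 3x → x_m = 15.2000.
Social marginal cost = private MC + MEC = 20 + 2x.
Set SMC = demand: 20 + 2x = 90 - 3x → x* = 14.0000.
Gap = |15.2000 − 14.0000| = 1.2000.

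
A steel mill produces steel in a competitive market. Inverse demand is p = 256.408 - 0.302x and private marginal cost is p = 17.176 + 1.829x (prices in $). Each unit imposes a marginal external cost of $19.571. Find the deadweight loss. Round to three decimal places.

Market equilibrium (private): 17.176 + 1.829x = 256.408 - 0.302x → x_m = 112.2628.
Social marginal cost = private MC + MEC = 36.747 + 1.829x.
Set SMC = demand: 36.747 + 1.829x = 256.408 - 0.302x → x* = 103.0788.
Between x* and x_m the wedge SMC − demand runs linearly from 0 to MEC(x_m), so the loss is a triangle.
DWL = ½ × 9.1840 × 19.5710 = 89.8700.

DWL = $89.870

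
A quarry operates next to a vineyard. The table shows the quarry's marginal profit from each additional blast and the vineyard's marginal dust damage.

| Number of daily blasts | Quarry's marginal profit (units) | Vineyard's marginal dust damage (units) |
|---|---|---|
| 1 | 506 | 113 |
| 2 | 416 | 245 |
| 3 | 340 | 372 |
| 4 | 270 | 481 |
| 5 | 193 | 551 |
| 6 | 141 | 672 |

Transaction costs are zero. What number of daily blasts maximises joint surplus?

2

Bargaining reaches the level where marginal profit last exceeds marginal dust damage.
That holds through level 2 (416 ≥ 245) but not at 3 (340 < 372).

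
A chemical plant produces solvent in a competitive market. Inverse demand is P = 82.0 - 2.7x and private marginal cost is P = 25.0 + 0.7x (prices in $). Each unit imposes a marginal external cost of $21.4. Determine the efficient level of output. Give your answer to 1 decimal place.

Social marginal cost = private MC + MEC = 46.4 + 0.7x.
Set SMC = demand: 46.4 + 0.7x = 82.0 - 2.7x → x* = 10.4706.

x* = 10.5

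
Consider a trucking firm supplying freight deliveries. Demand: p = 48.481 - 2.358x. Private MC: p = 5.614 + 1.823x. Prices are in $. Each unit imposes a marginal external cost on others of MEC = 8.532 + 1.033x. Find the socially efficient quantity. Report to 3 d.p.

x* = 6.585

Social marginal cost = private MC + MEC = 14.146 + 2.856x.
Set SMC = demand: 14.146 + 2.856x = 48.481 - 2.358x → x* = 6.5852.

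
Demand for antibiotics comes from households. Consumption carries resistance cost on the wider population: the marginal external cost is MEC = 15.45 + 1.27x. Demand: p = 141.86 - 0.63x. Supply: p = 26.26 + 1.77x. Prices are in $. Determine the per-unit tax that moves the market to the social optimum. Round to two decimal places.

Social marginal benefit = demand − MEC = 126.41 - 1.90x.
Set SMB = MC: 126.41 - 1.90x = 26.26 + 1.77x → x* = 27.2888.
The Pigouvian tax equals MEC at x*: 15.45 + 1.27×27.2888 = 50.1068.

tax = $50.11 per unit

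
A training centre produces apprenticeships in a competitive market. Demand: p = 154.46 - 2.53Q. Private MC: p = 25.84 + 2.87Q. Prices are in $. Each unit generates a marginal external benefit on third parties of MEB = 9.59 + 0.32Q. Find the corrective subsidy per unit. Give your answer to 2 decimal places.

Social marginal cost = private MC − MEB = 16.25 + 2.55Q.
Set SMC = demand: 16.25 + 2.55Q = 154.46 - 2.53Q → Q* = 27.2067.
The Pigouvian subsidy equals MEB at Q*: 9.59 + 0.32×27.2067 = 18.2961.

subsidy = $18.30 per unit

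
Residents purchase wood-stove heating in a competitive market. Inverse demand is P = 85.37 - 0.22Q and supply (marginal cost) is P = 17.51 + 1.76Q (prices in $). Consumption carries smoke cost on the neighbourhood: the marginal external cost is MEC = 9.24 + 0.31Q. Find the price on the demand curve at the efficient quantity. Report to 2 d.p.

Social marginal benefit = demand − MEC = 76.13 - 0.53Q.
Set SMB = MC: 76.13 - 0.53Q = 17.51 + 1.76Q → Q* = 25.5983.
Consumer price on the demand curve at Q*: 85.37 − 0.22×25.5983 = 79.7384.

P = $79.74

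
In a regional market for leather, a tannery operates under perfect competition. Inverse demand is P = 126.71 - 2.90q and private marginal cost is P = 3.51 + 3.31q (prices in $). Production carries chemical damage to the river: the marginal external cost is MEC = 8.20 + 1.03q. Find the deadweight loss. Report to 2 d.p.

Market equilibrium (private): 3.51 + 3.31q = 126.71 - 2.90q → q_m = 19.8390.
Social marginal cost = private MC + MEC = 11.71 + 4.34q.
Set SMC = demand: 11.71 + 4.34q = 126.71 - 2.90q → q* = 15.8840.
The welfare-loss triangle has base |q_m − q*| and height MEC(q_m) (the vertical gap between SMC and demand is zero at q* and MEC at q_m).
DWL = ½ × 3.9550 × 28.6341 = 56.6239.

DWL = $56.62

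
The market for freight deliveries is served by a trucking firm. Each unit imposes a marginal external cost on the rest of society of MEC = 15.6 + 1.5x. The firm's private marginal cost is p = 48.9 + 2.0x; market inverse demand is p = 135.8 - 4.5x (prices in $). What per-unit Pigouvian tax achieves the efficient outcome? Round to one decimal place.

Social marginal cost = private MC + MEC = 64.5 + 3.5x.
Set SMC = demand: 64.5 + 3.5x = 135.8 - 4.5x → x* = 8.9125.
The Pigouvian tax equals MEC at x*: 15.6 + 1.5×8.9125 = 28.9688.

tax = $29.0 per unit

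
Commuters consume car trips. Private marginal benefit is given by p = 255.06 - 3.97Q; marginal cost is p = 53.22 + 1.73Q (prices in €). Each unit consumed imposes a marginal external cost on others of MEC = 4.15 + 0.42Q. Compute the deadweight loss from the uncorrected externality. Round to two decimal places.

Market equilibrium (private): 53.22 + 1.73Q = 255.06 - 3.97Q → Q_m = 35.4105.
Social marginal benefit = demand − MEC = 250.91 - 4.39Q.
Set SMB = MC: 250.91 - 4.39Q = 53.22 + 1.73Q → Q* = 32.3023.
Height of the DWL triangle at Q_m is MC(Q_m) − SMB(Q_m) = MEC(Q_m) = 19.0224.
DWL = ½ × 3.1082 × 19.0224 = 29.5627.

DWL = €29.56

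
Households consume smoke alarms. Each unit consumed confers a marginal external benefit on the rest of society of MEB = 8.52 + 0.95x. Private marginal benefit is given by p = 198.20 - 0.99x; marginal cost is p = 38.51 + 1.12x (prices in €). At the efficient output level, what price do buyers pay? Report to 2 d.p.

P = €54.64

Social marginal benefit = demand + MEB = 206.72 - 0.04x.
Set SMB = MC: 206.72 - 0.04x = 38.51 + 1.12x → x* = 145.0086.
Consumer price on the demand curve at x*: 198.20 − 0.99×145.0086 = 54.6415.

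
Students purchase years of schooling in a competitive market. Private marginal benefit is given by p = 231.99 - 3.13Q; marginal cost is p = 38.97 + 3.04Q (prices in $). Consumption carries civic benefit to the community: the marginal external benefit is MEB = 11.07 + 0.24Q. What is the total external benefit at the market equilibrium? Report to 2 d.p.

Market equilibrium (private): 38.97 + 3.04Q = 231.99 - 3.13Q → Q_m = 31.2836.
Total external benefit = ∫₀^{Q_m} (11.07 + 0.24Q) dQ = 11.07×31.2836 + ½×0.24×31.2836² = 463.7491.

$463.75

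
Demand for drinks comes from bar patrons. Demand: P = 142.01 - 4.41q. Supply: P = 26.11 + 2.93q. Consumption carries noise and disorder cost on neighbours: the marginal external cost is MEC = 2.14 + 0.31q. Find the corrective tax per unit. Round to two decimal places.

Social marginal benefit = demand − MEC = 139.87 - 4.72q.
Set SMB = MC: 139.87 - 4.72q = 26.11 + 2.93q → q* = 14.8706.
The Pigouvian tax equals MEC at q*: 2.14 + 0.31×14.8706 = 6.7499.

tax = 6.75 per unit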